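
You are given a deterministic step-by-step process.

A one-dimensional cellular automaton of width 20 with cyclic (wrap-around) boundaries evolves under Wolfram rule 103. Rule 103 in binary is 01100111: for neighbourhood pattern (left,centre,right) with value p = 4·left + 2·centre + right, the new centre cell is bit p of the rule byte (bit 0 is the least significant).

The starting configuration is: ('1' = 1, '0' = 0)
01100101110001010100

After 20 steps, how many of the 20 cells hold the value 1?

13

step 0: 01100101110001010100
step 1: 10101110010111111101
step 2: 11110010111000000110
step 3: 00010111001011111011
step 4: 01111001011100001101
step 5: 10001011100101110111
step 6: 10111100101110011000
step 7: 11000101110010101011
step 8: 01011110010111111100
step 9: 11100010111000000101
step 10: 00101111001011111110
step 11: 11110001011100000010
step 12: 00010111100101111111
step 13: 01111000101110000001
step 14: 10001011110010111111
step 15: 10111100010111000000
step 16: 11000101111001011111
step 17: 01011110001011100000
step 18: 11100010111100101111
step 19: 00101111000101110000
step 20: 11110001011110010111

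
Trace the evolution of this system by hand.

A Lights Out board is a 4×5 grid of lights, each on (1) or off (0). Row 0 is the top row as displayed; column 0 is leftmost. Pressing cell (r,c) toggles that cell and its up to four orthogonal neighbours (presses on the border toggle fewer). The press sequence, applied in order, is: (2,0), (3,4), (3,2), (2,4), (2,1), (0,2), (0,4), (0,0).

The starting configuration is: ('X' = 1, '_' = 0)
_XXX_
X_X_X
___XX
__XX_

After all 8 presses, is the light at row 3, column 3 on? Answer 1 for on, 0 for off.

1

[0] _XXX_
X_X_X
___XX
__XX_
[1] _XXX_
__X_X
XX_XX
X_XX_
[2] _XXX_
__X_X
XX_X_
X_X_X
[3] _XXX_
__X_X
XXXX_
XX_XX
[4] _XXX_
__X__
XXX_X
XX_X_
[5] _XXX_
_XX__
____X
X__X_
[6] _____
_X___
____X
X__X_
[7] ___XX
_X__X
____X
X__X_
[8] XX_XX
XX__X
____X
X__X_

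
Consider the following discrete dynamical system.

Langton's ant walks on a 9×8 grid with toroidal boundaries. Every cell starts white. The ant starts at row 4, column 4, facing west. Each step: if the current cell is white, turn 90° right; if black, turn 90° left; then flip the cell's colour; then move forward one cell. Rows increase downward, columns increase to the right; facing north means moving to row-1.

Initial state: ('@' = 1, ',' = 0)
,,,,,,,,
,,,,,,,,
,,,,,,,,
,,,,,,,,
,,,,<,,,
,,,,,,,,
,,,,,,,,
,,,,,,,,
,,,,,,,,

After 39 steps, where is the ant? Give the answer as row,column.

4,7

t=0: ,,,,,,,,
,,,,,,,,
,,,,,,,,
,,,,,,,,
,,,,<,,,
,,,,,,,,
,,,,,,,,
,,,,,,,,
,,,,,,,,
t=1: ,,,,,,,,
,,,,,,,,
,,,,,,,,
,,,,^,,,
,,,,@,,,
,,,,,,,,
,,,,,,,,
,,,,,,,,
,,,,,,,,
t=2: ,,,,,,,,
,,,,,,,,
,,,,,,,,
,,,,@>,,
,,,,@,,,
,,,,,,,,
,,,,,,,,
,,,,,,,,
,,,,,,,,
t=3: ,,,,,,,,
,,,,,,,,
,,,,,,,,
,,,,@@,,
,,,,@v,,
,,,,,,,,
,,,,,,,,
,,,,,,,,
,,,,,,,,
t=4: ,,,,,,,,
,,,,,,,,
,,,,,,,,
,,,,@@,,
,,,,<@,,
,,,,,,,,
,,,,,,,,
,,,,,,,,
,,,,,,,,
t=5: ,,,,,,,,
,,,,,,,,
,,,,,,,,
,,,,@@,,
,,,,,@,,
,,,,v,,,
,,,,,,,,
,,,,,,,,
,,,,,,,,
t=6: ,,,,,,,,
,,,,,,,,
,,,,,,,,
,,,,@@,,
,,,,,@,,
,,,<@,,,
,,,,,,,,
,,,,,,,,
,,,,,,,,
t=7: ,,,,,,,,
,,,,,,,,
,,,,,,,,
,,,,@@,,
,,,^,@,,
,,,@@,,,
,,,,,,,,
,,,,,,,,
,,,,,,,,
t=8: ,,,,,,,,
,,,,,,,,
,,,,,,,,
,,,,@@,,
,,,@>@,,
,,,@@,,,
,,,,,,,,
,,,,,,,,
,,,,,,,,
t=9: ,,,,,,,,
,,,,,,,,
,,,,,,,,
,,,,@@,,
,,,@@@,,
,,,@v,,,
,,,,,,,,
,,,,,,,,
,,,,,,,,
t=10: ,,,,,,,,
,,,,,,,,
,,,,,,,,
,,,,@@,,
,,,@@@,,
,,,@,>,,
,,,,,,,,
,,,,,,,,
,,,,,,,,
t=11: ,,,,,,,,
,,,,,,,,
,,,,,,,,
,,,,@@,,
,,,@@@,,
,,,@,@,,
,,,,,v,,
,,,,,,,,
,,,,,,,,
t=12: ,,,,,,,,
,,,,,,,,
,,,,,,,,
,,,,@@,,
,,,@@@,,
,,,@,@,,
,,,,<@,,
,,,,,,,,
,,,,,,,,
t=13: ,,,,,,,,
,,,,,,,,
,,,,,,,,
,,,,@@,,
,,,@@@,,
,,,@^@,,
,,,,@@,,
,,,,,,,,
,,,,,,,,
t=14: ,,,,,,,,
,,,,,,,,
,,,,,,,,
,,,,@@,,
,,,@@@,,
,,,@@>,,
,,,,@@,,
,,,,,,,,
,,,,,,,,
t=15: ,,,,,,,,
,,,,,,,,
,,,,,,,,
,,,,@@,,
,,,@@^,,
,,,@@,,,
,,,,@@,,
,,,,,,,,
,,,,,,,,
t=16: ,,,,,,,,
,,,,,,,,
,,,,,,,,
,,,,@@,,
,,,@<,,,
,,,@@,,,
,,,,@@,,
,,,,,,,,
,,,,,,,,
t=17: ,,,,,,,,
,,,,,,,,
,,,,,,,,
,,,,@@,,
,,,@,,,,
,,,@v,,,
,,,,@@,,
,,,,,,,,
,,,,,,,,
t=18: ,,,,,,,,
,,,,,,,,
,,,,,,,,
,,,,@@,,
,,,@,,,,
,,,@,>,,
,,,,@@,,
,,,,,,,,
,,,,,,,,
t=19: ,,,,,,,,
,,,,,,,,
,,,,,,,,
,,,,@@,,
,,,@,,,,
,,,@,@,,
,,,,@v,,
,,,,,,,,
,,,,,,,,
t=20: ,,,,,,,,
,,,,,,,,
,,,,,,,,
,,,,@@,,
,,,@,,,,
,,,@,@,,
,,,,@,>,
,,,,,,,,
,,,,,,,,
t=21: ,,,,,,,,
,,,,,,,,
,,,,,,,,
,,,,@@,,
,,,@,,,,
,,,@,@,,
,,,,@,@,
,,,,,,v,
,,,,,,,,
t=22: ,,,,,,,,
,,,,,,,,
,,,,,,,,
,,,,@@,,
,,,@,,,,
,,,@,@,,
,,,,@,@,
,,,,,<@,
,,,,,,,,
t=23: ,,,,,,,,
,,,,,,,,
,,,,,,,,
,,,,@@,,
,,,@,,,,
,,,@,@,,
,,,,@^@,
,,,,,@@,
,,,,,,,,
t=24: ,,,,,,,,
,,,,,,,,
,,,,,,,,
,,,,@@,,
,,,@,,,,
,,,@,@,,
,,,,@@>,
,,,,,@@,
,,,,,,,,
t=25: ,,,,,,,,
,,,,,,,,
,,,,,,,,
,,,,@@,,
,,,@,,,,
,,,@,@^,
,,,,@@,,
,,,,,@@,
,,,,,,,,
t=26: ,,,,,,,,
,,,,,,,,
,,,,,,,,
,,,,@@,,
,,,@,,,,
,,,@,@@>
,,,,@@,,
,,,,,@@,
,,,,,,,,
t=27: ,,,,,,,,
,,,,,,,,
,,,,,,,,
,,,,@@,,
,,,@,,,,
,,,@,@@@
,,,,@@,v
,,,,,@@,
,,,,,,,,
t=28: ,,,,,,,,
,,,,,,,,
,,,,,,,,
,,,,@@,,
,,,@,,,,
,,,@,@@@
,,,,@@<@
,,,,,@@,
,,,,,,,,
t=29: ,,,,,,,,
,,,,,,,,
,,,,,,,,
,,,,@@,,
,,,@,,,,
,,,@,@^@
,,,,@@@@
,,,,,@@,
,,,,,,,,
t=30: ,,,,,,,,
,,,,,,,,
,,,,,,,,
,,,,@@,,
,,,@,,,,
,,,@,<,@
,,,,@@@@
,,,,,@@,
,,,,,,,,
t=31: ,,,,,,,,
,,,,,,,,
,,,,,,,,
,,,,@@,,
,,,@,,,,
,,,@,,,@
,,,,@v@@
,,,,,@@,
,,,,,,,,
t=32: ,,,,,,,,
,,,,,,,,
,,,,,,,,
,,,,@@,,
,,,@,,,,
,,,@,,,@
,,,,@,>@
,,,,,@@,
,,,,,,,,
t=33: ,,,,,,,,
,,,,,,,,
,,,,,,,,
,,,,@@,,
,,,@,,,,
,,,@,,^@
,,,,@,,@
,,,,,@@,
,,,,,,,,
t=34: ,,,,,,,,
,,,,,,,,
,,,,,,,,
,,,,@@,,
,,,@,,,,
,,,@,,@>
,,,,@,,@
,,,,,@@,
,,,,,,,,
t=35: ,,,,,,,,
,,,,,,,,
,,,,,,,,
,,,,@@,,
,,,@,,,^
,,,@,,@,
,,,,@,,@
,,,,,@@,
,,,,,,,,
t=36: ,,,,,,,,
,,,,,,,,
,,,,,,,,
,,,,@@,,
>,,@,,,@
,,,@,,@,
,,,,@,,@
,,,,,@@,
,,,,,,,,
t=37: ,,,,,,,,
,,,,,,,,
,,,,,,,,
,,,,@@,,
@,,@,,,@
v,,@,,@,
,,,,@,,@
,,,,,@@,
,,,,,,,,
t=38: ,,,,,,,,
,,,,,,,,
,,,,,,,,
,,,,@@,,
@,,@,,,@
@,,@,,@<
,,,,@,,@
,,,,,@@,
,,,,,,,,
t=39: ,,,,,,,,
,,,,,,,,
,,,,,,,,
,,,,@@,,
@,,@,,,^
@,,@,,@@
,,,,@,,@
,,,,,@@,
,,,,,,,,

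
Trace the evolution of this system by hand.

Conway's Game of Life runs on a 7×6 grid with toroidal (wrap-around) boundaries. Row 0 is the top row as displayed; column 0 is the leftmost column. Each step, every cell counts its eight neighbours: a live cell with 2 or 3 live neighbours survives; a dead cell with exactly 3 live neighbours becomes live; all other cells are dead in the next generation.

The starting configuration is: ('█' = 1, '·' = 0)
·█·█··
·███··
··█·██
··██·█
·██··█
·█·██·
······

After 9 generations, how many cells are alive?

t=0: ·█·█··
·███··
··█·██
··██·█
·██··█
·█·██·
······
t=1: ·█·█··
██····
█····█
·····█
·█···█
██·██·
···██·
t=2: ██·██·
·██··█
·█···█
····██
·██··█
██·█··
██···█
t=3: ···██·
···█·█
·██··█
·██·██
·███·█
····█·
···█··
t=4: ··██··
█··█·█
·█···█
·····█
·█···█
····█·
···█··
t=5: ··██··
██·█·█
·····█
····██
█···██
····█·
··███·
t=6: █····█
██·█·█
······
······
█··█··
······
··█·█·
t=7: ··██··
·█··██
█·····
······
······
···█··
·····█
t=8: █·██·█
██████
█····█
······
······
······
··███·
t=9: ······
······
··██··
······
······
···█··
·██·██

7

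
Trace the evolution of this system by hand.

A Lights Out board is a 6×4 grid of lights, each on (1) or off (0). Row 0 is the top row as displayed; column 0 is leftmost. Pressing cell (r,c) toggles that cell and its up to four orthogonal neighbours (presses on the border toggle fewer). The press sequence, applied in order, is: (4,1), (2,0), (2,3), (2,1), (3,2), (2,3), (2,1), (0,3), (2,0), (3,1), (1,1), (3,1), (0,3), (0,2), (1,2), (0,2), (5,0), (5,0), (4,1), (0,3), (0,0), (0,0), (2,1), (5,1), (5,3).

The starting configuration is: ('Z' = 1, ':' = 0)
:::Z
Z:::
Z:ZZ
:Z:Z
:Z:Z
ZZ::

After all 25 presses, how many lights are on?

t=0: :::Z
Z:::
Z:ZZ
:Z:Z
:Z:Z
ZZ::
t=1: :::Z
Z:::
Z:ZZ
:::Z
Z:ZZ
Z:::
t=2: :::Z
::::
:ZZZ
Z::Z
Z:ZZ
Z:::
t=3: :::Z
:::Z
:Z::
Z:::
Z:ZZ
Z:::
t=4: :::Z
:Z:Z
Z:Z:
ZZ::
Z:ZZ
Z:::
t=5: :::Z
:Z:Z
Z:::
Z:ZZ
Z::Z
Z:::
t=6: :::Z
:Z::
Z:ZZ
Z:Z:
Z::Z
Z:::
t=7: :::Z
::::
:Z:Z
ZZZ:
Z::Z
Z:::
t=8: ::Z:
:::Z
:Z:Z
ZZZ:
Z::Z
Z:::
t=9: ::Z:
Z::Z
Z::Z
:ZZ:
Z::Z
Z:::
t=10: ::Z:
Z::Z
ZZ:Z
Z:::
ZZ:Z
Z:::
t=11: :ZZ:
:ZZZ
Z::Z
Z:::
ZZ:Z
Z:::
t=12: :ZZ:
:ZZZ
ZZ:Z
:ZZ:
Z::Z
Z:::
t=13: :Z:Z
:ZZ:
ZZ:Z
:ZZ:
Z::Z
Z:::
t=14: ::Z:
:Z::
ZZ:Z
:ZZ:
Z::Z
Z:::
t=15: ::::
::ZZ
ZZZZ
:ZZ:
Z::Z
Z:::
t=16: :ZZZ
:::Z
ZZZZ
:ZZ:
Z::Z
Z:::
t=17: :ZZZ
:::Z
ZZZZ
:ZZ:
:::Z
:Z::
t=18: :ZZZ
:::Z
ZZZZ
:ZZ:
Z::Z
Z:::
t=19: :ZZZ
:::Z
ZZZZ
::Z:
:ZZZ
ZZ::
t=20: :Z::
::::
ZZZZ
::Z:
:ZZZ
ZZ::
t=21: Z:::
Z:::
ZZZZ
::Z:
:ZZZ
ZZ::
t=22: :Z::
::::
ZZZZ
::Z:
:ZZZ
ZZ::
t=23: :Z::
:Z::
:::Z
:ZZ:
:ZZZ
ZZ::
t=24: :Z::
:Z::
:::Z
:ZZ:
::ZZ
::Z:
t=25: :Z::
:Z::
:::Z
:ZZ:
::Z:
:::Z

7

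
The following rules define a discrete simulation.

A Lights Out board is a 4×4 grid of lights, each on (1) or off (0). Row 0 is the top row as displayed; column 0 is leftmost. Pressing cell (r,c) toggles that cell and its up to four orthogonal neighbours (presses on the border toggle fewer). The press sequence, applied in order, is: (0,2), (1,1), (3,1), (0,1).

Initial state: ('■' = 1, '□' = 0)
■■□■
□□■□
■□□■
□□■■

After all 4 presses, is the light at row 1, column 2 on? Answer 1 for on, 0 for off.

1

t=0: ■■□■
□□■□
■□□■
□□■■
t=1: ■□■□
□□□□
■□□■
□□■■
t=2: ■■■□
■■■□
■■□■
□□■■
t=3: ■■■□
■■■□
■□□■
■■□■
t=4: □□□□
■□■□
■□□■
■■□■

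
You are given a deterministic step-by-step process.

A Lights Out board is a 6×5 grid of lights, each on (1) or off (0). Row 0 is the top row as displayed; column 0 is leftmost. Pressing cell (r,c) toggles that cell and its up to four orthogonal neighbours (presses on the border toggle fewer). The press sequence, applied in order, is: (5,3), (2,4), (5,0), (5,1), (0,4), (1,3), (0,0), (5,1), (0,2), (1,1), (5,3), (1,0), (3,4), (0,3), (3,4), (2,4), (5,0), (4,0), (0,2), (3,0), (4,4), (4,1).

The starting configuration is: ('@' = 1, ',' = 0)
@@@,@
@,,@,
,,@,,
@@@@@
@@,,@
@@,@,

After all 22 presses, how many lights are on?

0) @@@,@
@,,@,
,,@,,
@@@@@
@@,,@
@@,@,
1) @@@,@
@,,@,
,,@,,
@@@@@
@@,@@
@@@,@
2) @@@,@
@,,@@
,,@@@
@@@@,
@@,@@
@@@,@
3) @@@,@
@,,@@
,,@@@
@@@@,
,@,@@
,,@,@
4) @@@,@
@,,@@
,,@@@
@@@@,
,,,@@
@@,,@
5) @@@@,
@,,@,
,,@@@
@@@@,
,,,@@
@@,,@
6) @@@,,
@,@,@
,,@,@
@@@@,
,,,@@
@@,,@
7) ,,@,,
,,@,@
,,@,@
@@@@,
,,,@@
@@,,@
8) ,,@,,
,,@,@
,,@,@
@@@@,
,@,@@
,,@,@
9) ,@,@,
,,,,@
,,@,@
@@@@,
,@,@@
,,@,@
10) ,,,@,
@@@,@
,@@,@
@@@@,
,@,@@
,,@,@
11) ,,,@,
@@@,@
,@@,@
@@@@,
,@,,@
,,,@,
12) @,,@,
,,@,@
@@@,@
@@@@,
,@,,@
,,,@,
13) @,,@,
,,@,@
@@@,,
@@@,@
,@,,,
,,,@,
14) @,@,@
,,@@@
@@@,,
@@@,@
,@,,,
,,,@,
15) @,@,@
,,@@@
@@@,@
@@@@,
,@,,@
,,,@,
16) @,@,@
,,@@,
@@@@,
@@@@@
,@,,@
,,,@,
17) @,@,@
,,@@,
@@@@,
@@@@@
@@,,@
@@,@,
18) @,@,@
,,@@,
@@@@,
,@@@@
,,,,@
,@,@,
19) @@,@@
,,,@,
@@@@,
,@@@@
,,,,@
,@,@,
20) @@,@@
,,,@,
,@@@,
@,@@@
@,,,@
,@,@,
21) @@,@@
,,,@,
,@@@,
@,@@,
@,,@,
,@,@@
22) @@,@@
,,,@,
,@@@,
@@@@,
,@@@,
,,,@@

17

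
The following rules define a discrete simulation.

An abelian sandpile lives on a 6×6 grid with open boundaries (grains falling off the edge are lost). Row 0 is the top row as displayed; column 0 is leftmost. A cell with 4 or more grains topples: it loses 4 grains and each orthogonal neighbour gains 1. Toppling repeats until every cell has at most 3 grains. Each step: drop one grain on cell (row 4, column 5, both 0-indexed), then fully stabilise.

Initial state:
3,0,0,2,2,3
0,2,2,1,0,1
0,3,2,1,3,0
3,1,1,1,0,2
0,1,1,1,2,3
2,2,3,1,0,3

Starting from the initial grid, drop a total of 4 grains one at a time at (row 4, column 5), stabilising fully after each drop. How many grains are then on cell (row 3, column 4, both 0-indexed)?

[0] 3,0,0,2,2,3
0,2,2,1,0,1
0,3,2,1,3,0
3,1,1,1,0,2
0,1,1,1,2,3
2,2,3,1,0,3
[1] 3,0,0,2,2,3
0,2,2,1,0,1
0,3,2,1,3,0
3,1,1,1,0,3
0,1,1,1,3,1
2,2,3,1,1,0
[2] 3,0,0,2,2,3
0,2,2,1,0,1
0,3,2,1,3,0
3,1,1,1,0,3
0,1,1,1,3,2
2,2,3,1,1,0
[3] 3,0,0,2,2,3
0,2,2,1,0,1
0,3,2,1,3,0
3,1,1,1,0,3
0,1,1,1,3,3
2,2,3,1,1,0
[4] 3,0,0,2,2,3
0,2,2,1,0,1
0,3,2,1,3,1
3,1,1,1,2,0
0,1,1,2,0,2
2,2,3,1,2,1

2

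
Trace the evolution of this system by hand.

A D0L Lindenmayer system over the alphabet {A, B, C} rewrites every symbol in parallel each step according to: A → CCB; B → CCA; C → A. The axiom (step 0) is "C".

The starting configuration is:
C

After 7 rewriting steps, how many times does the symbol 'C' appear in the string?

gen 0: C
gen 1: A
gen 2: CCB
gen 3: AACCA
gen 4: CCBCCBAACCB
gen 5: AACCAAACCACCBCCBAACCA
gen 6: CCBCCBAACCBCCBCCBAACCBAACCAAACCACCBCCBAACCB
gen 7: AACCAAACCACCBCCBAACCAAACCAAACCACCBCCBAACCACCBCCBAACCBCCBCCBAACCBAACCAAACCACCBCCBAACCA

42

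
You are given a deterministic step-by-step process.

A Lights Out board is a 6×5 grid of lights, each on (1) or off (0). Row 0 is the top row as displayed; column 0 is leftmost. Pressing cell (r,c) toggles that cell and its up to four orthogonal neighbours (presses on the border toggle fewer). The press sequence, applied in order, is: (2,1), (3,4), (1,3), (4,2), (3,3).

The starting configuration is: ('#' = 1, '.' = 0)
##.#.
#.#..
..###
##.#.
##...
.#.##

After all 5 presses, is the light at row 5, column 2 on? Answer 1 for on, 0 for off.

t=0: ##.#.
#.#..
..###
##.#.
##...
.#.##
t=1: ##.#.
###..
##.##
#..#.
##...
.#.##
t=2: ##.#.
###..
##.#.
#...#
##..#
.#.##
t=3: ##...
##.##
##...
#...#
##..#
.#.##
t=4: ##...
##.##
##...
#.#.#
#.###
.####
t=5: ##...
##.##
##.#.
#..#.
#.#.#
.####

1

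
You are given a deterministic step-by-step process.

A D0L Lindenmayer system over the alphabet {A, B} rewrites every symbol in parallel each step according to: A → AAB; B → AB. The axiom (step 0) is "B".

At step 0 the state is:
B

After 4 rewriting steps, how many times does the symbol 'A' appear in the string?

21

gen 0: B
gen 1: AB
gen 2: AABAB
gen 3: AABAABABAABAB
gen 4: AABAABABAABAABABAABABAABAABABAABAB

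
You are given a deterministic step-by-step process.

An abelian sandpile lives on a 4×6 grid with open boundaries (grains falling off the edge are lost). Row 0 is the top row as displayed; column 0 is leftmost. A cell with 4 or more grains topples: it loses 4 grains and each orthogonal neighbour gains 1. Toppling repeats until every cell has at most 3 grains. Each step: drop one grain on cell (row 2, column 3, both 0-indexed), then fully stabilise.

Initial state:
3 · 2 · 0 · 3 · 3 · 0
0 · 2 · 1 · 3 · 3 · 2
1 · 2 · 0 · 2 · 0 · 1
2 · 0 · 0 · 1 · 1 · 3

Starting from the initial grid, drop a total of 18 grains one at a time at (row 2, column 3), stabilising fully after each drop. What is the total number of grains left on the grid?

[0] 3 · 2 · 0 · 3 · 3 · 0
0 · 2 · 1 · 3 · 3 · 2
1 · 2 · 0 · 2 · 0 · 1
2 · 0 · 0 · 1 · 1 · 3
[1] 3 · 2 · 0 · 3 · 3 · 0
0 · 2 · 1 · 3 · 3 · 2
1 · 2 · 0 · 3 · 0 · 1
2 · 0 · 0 · 1 · 1 · 3
[2] 3 · 2 · 1 · 1 · 1 · 1
0 · 2 · 2 · 2 · 1 · 3
1 · 2 · 1 · 1 · 2 · 1
2 · 0 · 0 · 2 · 1 · 3
[3] 3 · 2 · 1 · 1 · 1 · 1
0 · 2 · 2 · 2 · 1 · 3
1 · 2 · 1 · 2 · 2 · 1
2 · 0 · 0 · 2 · 1 · 3
[4] 3 · 2 · 1 · 1 · 1 · 1
0 · 2 · 2 · 2 · 1 · 3
1 · 2 · 1 · 3 · 2 · 1
2 · 0 · 0 · 2 · 1 · 3
[5] 3 · 2 · 1 · 1 · 1 · 1
0 · 2 · 2 · 3 · 1 · 3
1 · 2 · 2 · 0 · 3 · 1
2 · 0 · 0 · 3 · 1 · 3
[6] 3 · 2 · 1 · 1 · 1 · 1
0 · 2 · 2 · 3 · 1 · 3
1 · 2 · 2 · 1 · 3 · 1
2 · 0 · 0 · 3 · 1 · 3
[7] 3 · 2 · 1 · 1 · 1 · 1
0 · 2 · 2 · 3 · 1 · 3
1 · 2 · 2 · 2 · 3 · 1
2 · 0 · 0 · 3 · 1 · 3
[8] 3 · 2 · 1 · 1 · 1 · 1
0 · 2 · 2 · 3 · 1 · 3
1 · 2 · 2 · 3 · 3 · 1
2 · 0 · 0 · 3 · 1 · 3
[9] 3 · 2 · 1 · 2 · 1 · 1
0 · 2 · 3 · 0 · 3 · 3
1 · 2 · 3 · 3 · 0 · 2
2 · 0 · 1 · 0 · 3 · 3
[10] 3 · 2 · 2 · 2 · 1 · 1
0 · 3 · 0 · 2 · 3 · 3
1 · 3 · 1 · 1 · 1 · 2
2 · 0 · 2 · 1 · 3 · 3
[11] 3 · 2 · 2 · 2 · 1 · 1
0 · 3 · 0 · 2 · 3 · 3
1 · 3 · 1 · 2 · 1 · 2
2 · 0 · 2 · 1 · 3 · 3
[12] 3 · 2 · 2 · 2 · 1 · 1
0 · 3 · 0 · 2 · 3 · 3
1 · 3 · 1 · 3 · 1 · 2
2 · 0 · 2 · 1 · 3 · 3
[13] 3 · 2 · 2 · 2 · 1 · 1
0 · 3 · 0 · 3 · 3 · 3
1 · 3 · 2 · 0 · 2 · 2
2 · 0 · 2 · 2 · 3 · 3
[14] 3 · 2 · 2 · 2 · 1 · 1
0 · 3 · 0 · 3 · 3 · 3
1 · 3 · 2 · 1 · 2 · 2
2 · 0 · 2 · 2 · 3 · 3
[15] 3 · 2 · 2 · 2 · 1 · 1
0 · 3 · 0 · 3 · 3 · 3
1 · 3 · 2 · 2 · 2 · 2
2 · 0 · 2 · 2 · 3 · 3
[16] 3 · 2 · 2 · 2 · 1 · 1
0 · 3 · 0 · 3 · 3 · 3
1 · 3 · 2 · 3 · 2 · 2
2 · 0 · 2 · 2 · 3 · 3
[17] 3 · 2 · 2 · 3 · 2 · 2
0 · 3 · 1 · 1 · 2 · 1
1 · 3 · 3 · 3 · 2 · 1
2 · 0 · 3 · 0 · 2 · 1
[18] 3 · 3 · 2 · 3 · 2 · 2
1 · 0 · 3 · 2 · 2 · 1
2 · 1 · 2 · 1 · 3 · 1
2 · 2 · 0 · 2 · 2 · 1

43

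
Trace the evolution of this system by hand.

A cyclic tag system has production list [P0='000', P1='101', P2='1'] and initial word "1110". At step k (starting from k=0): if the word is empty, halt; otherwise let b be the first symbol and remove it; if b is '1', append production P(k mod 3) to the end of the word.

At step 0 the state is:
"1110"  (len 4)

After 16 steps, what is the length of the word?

8

gen 0: "1110"  (len 4)
gen 1: "110000"  (len 6)
gen 2: "10000101"  (len 8)
gen 3: "00001011"  (len 8)
gen 4: "0001011"  (len 7)
gen 5: "001011"  (len 6)
gen 6: "01011"  (len 5)
gen 7: "1011"  (len 4)
gen 8: "011101"  (len 6)
gen 9: "11101"  (len 5)
gen 10: "1101000"  (len 7)
gen 11: "101000101"  (len 9)
gen 12: "010001011"  (len 9)
gen 13: "10001011"  (len 8)
gen 14: "0001011101"  (len 10)
gen 15: "001011101"  (len 9)
gen 16: "01011101"  (len 8)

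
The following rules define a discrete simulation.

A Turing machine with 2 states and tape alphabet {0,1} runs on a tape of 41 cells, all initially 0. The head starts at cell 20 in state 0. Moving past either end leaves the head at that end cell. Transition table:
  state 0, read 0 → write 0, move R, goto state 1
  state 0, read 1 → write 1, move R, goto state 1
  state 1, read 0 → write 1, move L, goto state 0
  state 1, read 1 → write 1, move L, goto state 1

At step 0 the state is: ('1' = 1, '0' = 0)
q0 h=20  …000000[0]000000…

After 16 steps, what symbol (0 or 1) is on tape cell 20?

gen 0: q0 h=20  …000000[0]000000…
gen 1: q1 h=21  …000000[0]000000…
gen 2: q0 h=20  …000000[0]100000…
gen 3: q1 h=21  …000000[1]000000…
gen 4: q1 h=20  …000000[0]100000…
gen 5: q0 h=19  …000000[0]110000…
gen 6: q1 h=20  …000000[1]100000…
gen 7: q1 h=19  …000000[0]110000…
gen 8: q0 h=18  …000000[0]111000…
gen 9: q1 h=19  …000000[1]110000…
gen 10: q1 h=18  …000000[0]111000…
gen 11: q0 h=17  …000000[0]111100…
gen 12: q1 h=18  …000000[1]111000…
gen 13: q1 h=17  …000000[0]111100…
gen 14: q0 h=16  …000000[0]111110…
gen 15: q1 h=17  …000000[1]111100…
gen 16: q1 h=16  …000000[0]111110…

1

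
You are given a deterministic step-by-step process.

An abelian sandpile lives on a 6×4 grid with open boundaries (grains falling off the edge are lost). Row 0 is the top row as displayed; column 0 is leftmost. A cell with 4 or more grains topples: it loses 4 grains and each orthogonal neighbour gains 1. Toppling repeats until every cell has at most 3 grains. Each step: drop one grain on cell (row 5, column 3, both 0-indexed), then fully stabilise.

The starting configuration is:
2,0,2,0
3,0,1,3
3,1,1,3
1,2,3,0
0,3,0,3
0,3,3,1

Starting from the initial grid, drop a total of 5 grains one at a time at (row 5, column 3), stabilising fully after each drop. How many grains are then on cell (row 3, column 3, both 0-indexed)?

t=0: 2,0,2,0
3,0,1,3
3,1,1,3
1,2,3,0
0,3,0,3
0,3,3,1
t=1: 2,0,2,0
3,0,1,3
3,1,1,3
1,2,3,0
0,3,0,3
0,3,3,2
t=2: 2,0,2,0
3,0,1,3
3,1,1,3
1,2,3,0
0,3,0,3
0,3,3,3
t=3: 2,0,2,0
3,0,1,3
3,1,1,3
1,3,3,1
1,0,3,0
1,1,1,2
t=4: 2,0,2,0
3,0,1,3
3,1,1,3
1,3,3,1
1,0,3,0
1,1,1,3
t=5: 2,0,2,0
3,0,1,3
3,1,1,3
1,3,3,1
1,0,3,1
1,1,2,0

1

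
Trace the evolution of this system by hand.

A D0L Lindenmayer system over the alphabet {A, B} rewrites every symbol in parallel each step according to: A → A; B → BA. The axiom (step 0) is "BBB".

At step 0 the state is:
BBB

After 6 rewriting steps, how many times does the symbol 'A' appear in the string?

18

[0] BBB
[1] BABABA
[2] BAABAABAA
[3] BAAABAAABAAA
[4] BAAAABAAAABAAAA
[5] BAAAAABAAAAABAAAAA
[6] BAAAAAABAAAAAABAAAAAA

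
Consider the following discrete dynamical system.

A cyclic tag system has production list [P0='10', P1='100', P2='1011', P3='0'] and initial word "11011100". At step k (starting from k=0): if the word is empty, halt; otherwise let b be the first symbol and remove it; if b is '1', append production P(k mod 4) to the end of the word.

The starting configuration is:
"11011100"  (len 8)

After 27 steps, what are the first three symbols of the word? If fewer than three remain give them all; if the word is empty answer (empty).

gen 0: "11011100"  (len 8)
gen 1: "101110010"  (len 9)
gen 2: "01110010100"  (len 11)
gen 3: "1110010100"  (len 10)
gen 4: "1100101000"  (len 10)
gen 5: "10010100010"  (len 11)
gen 6: "0010100010100"  (len 13)
gen 7: "010100010100"  (len 12)
gen 8: "10100010100"  (len 11)
gen 9: "010001010010"  (len 12)
gen 10: "10001010010"  (len 11)
gen 11: "00010100101011"  (len 14)
gen 12: "0010100101011"  (len 13)
gen 13: "010100101011"  (len 12)
gen 14: "10100101011"  (len 11)
gen 15: "01001010111011"  (len 14)
gen 16: "1001010111011"  (len 13)
gen 17: "00101011101110"  (len 14)
gen 18: "0101011101110"  (len 13)
gen 19: "101011101110"  (len 12)
gen 20: "010111011100"  (len 12)
gen 21: "10111011100"  (len 11)
gen 22: "0111011100100"  (len 13)
gen 23: "111011100100"  (len 12)
gen 24: "110111001000"  (len 12)
gen 25: "1011100100010"  (len 13)
gen 26: "011100100010100"  (len 15)
gen 27: "11100100010100"  (len 14)

111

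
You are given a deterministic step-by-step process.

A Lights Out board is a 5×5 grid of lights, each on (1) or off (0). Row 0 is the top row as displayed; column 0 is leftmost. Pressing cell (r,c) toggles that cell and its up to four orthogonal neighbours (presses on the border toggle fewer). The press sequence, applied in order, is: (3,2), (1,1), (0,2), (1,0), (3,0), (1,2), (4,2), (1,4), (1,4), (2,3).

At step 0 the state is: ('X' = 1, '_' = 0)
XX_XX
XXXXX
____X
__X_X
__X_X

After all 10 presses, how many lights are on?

gen 0: XX_XX
XXXXX
____X
__X_X
__X_X
gen 1: XX_XX
XXXXX
__X_X
_X_XX
____X
gen 2: X__XX
___XX
_XX_X
_X_XX
____X
gen 3: XXX_X
__XXX
_XX_X
_X_XX
____X
gen 4: _XX_X
XXXXX
XXX_X
_X_XX
____X
gen 5: _XX_X
XXXXX
_XX_X
X__XX
X___X
gen 6: _X__X
X___X
_X__X
X__XX
X___X
gen 7: _X__X
X___X
_X__X
X_XXX
XXXXX
gen 8: _X___
X__X_
_X___
X_XXX
XXXXX
gen 9: _X__X
X___X
_X__X
X_XXX
XXXXX
gen 10: _X__X
X__XX
_XXX_
X_X_X
XXXXX

16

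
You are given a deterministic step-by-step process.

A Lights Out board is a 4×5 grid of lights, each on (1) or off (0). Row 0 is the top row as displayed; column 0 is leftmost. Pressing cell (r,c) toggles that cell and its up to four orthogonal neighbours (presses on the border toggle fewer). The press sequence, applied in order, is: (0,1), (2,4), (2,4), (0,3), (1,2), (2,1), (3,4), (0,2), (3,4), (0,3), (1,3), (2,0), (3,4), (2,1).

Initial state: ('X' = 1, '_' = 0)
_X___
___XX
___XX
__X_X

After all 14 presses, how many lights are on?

12

k=0  _X___
___XX
___XX
__X_X
k=1  X_X__
_X_XX
___XX
__X_X
k=2  X_X__
_X_X_
_____
__X__
k=3  X_X__
_X_XX
___XX
__X_X
k=4  X__XX
_X__X
___XX
__X_X
k=5  X_XXX
__XXX
__XXX
__X_X
k=6  X_XXX
_XXXX
XX_XX
_XX_X
k=7  X_XXX
_XXXX
XX_X_
_XXX_
k=8  XX__X
_X_XX
XX_X_
_XXX_
k=9  XX__X
_X_XX
XX_XX
_XX_X
k=10  XXXX_
_X__X
XX_XX
_XX_X
k=11  XXX__
_XXX_
XX__X
_XX_X
k=12  XXX__
XXXX_
____X
XXX_X
k=13  XXX__
XXXX_
_____
XXXX_
k=14  XXX__
X_XX_
XXX__
X_XX_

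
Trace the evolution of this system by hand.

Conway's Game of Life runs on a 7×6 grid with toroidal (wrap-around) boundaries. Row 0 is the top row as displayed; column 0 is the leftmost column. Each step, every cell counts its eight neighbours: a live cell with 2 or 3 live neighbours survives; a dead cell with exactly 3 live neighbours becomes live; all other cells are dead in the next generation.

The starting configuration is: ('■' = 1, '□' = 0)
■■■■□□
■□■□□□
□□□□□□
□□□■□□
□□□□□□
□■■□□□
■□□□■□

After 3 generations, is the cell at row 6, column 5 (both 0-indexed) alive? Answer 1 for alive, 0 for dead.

[0] ■■■■□□
■□■□□□
□□□□□□
□□□■□□
□□□□□□
□■■□□□
■□□□■□
[1] ■□■■□□
■□■■□□
□□□□□□
□□□□□□
□□■□□□
□■□□□□
■□□□□■
[2] ■□■■■□
□□■■□□
□□□□□□
□□□□□□
□□□□□□
■■□□□□
■□■□□■
[3] ■□□□■□
□■■□■□
□□□□□□
□□□□□□
□□□□□□
■■□□□■
□□■□■□

0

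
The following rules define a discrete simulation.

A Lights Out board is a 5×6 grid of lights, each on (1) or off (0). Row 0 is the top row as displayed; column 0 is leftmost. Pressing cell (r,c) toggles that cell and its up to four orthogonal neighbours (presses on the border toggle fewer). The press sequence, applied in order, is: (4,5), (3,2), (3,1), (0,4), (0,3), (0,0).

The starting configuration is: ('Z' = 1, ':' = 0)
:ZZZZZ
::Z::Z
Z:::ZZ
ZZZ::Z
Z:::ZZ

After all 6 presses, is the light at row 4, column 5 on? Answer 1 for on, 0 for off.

gen 0: :ZZZZZ
::Z::Z
Z:::ZZ
ZZZ::Z
Z:::ZZ
gen 1: :ZZZZZ
::Z::Z
Z:::ZZ
ZZZ:::
Z:::::
gen 2: :ZZZZZ
::Z::Z
Z:Z:ZZ
Z::Z::
Z:Z:::
gen 3: :ZZZZZ
::Z::Z
ZZZ:ZZ
:ZZZ::
ZZZ:::
gen 4: :ZZ:::
::Z:ZZ
ZZZ:ZZ
:ZZZ::
ZZZ:::
gen 5: :Z:ZZ:
::ZZZZ
ZZZ:ZZ
:ZZZ::
ZZZ:::
gen 6: Z::ZZ:
Z:ZZZZ
ZZZ:ZZ
:ZZZ::
ZZZ:::

0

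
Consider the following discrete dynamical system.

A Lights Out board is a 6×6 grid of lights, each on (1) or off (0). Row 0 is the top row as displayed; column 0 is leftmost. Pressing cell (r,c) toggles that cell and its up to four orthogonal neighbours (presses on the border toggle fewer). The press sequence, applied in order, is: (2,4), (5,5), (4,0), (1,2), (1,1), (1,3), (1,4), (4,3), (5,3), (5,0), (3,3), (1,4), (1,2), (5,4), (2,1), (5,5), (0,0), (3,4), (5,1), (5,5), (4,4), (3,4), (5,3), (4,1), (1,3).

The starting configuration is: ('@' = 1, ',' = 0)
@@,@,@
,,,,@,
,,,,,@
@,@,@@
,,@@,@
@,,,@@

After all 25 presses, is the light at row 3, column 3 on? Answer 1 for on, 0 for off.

0

step 0: @@,@,@
,,,,@,
,,,,,@
@,@,@@
,,@@,@
@,,,@@
step 1: @@,@,@
,,,,,,
,,,@@,
@,@,,@
,,@@,@
@,,,@@
step 2: @@,@,@
,,,,,,
,,,@@,
@,@,,@
,,@@,,
@,,,,,
step 3: @@,@,@
,,,,,,
,,,@@,
,,@,,@
@@@@,,
,,,,,,
step 4: @@@@,@
,@@@,,
,,@@@,
,,@,,@
@@@@,,
,,,,,,
step 5: @,@@,@
@,,@,,
,@@@@,
,,@,,@
@@@@,,
,,,,,,
step 6: @,@,,@
@,@,@,
,@@,@,
,,@,,@
@@@@,,
,,,,,,
step 7: @,@,@@
@,@@,@
,@@,,,
,,@,,@
@@@@,,
,,,,,,
step 8: @,@,@@
@,@@,@
,@@,,,
,,@@,@
@@,,@,
,,,@,,
step 9: @,@,@@
@,@@,@
,@@,,,
,,@@,@
@@,@@,
,,@,@,
step 10: @,@,@@
@,@@,@
,@@,,,
,,@@,@
,@,@@,
@@@,@,
step 11: @,@,@@
@,@@,@
,@@@,,
,,,,@@
,@,,@,
@@@,@,
step 12: @,@,,@
@,@,@,
,@@@@,
,,,,@@
,@,,@,
@@@,@,
step 13: @,,,,@
@@,@@,
,@,@@,
,,,,@@
,@,,@,
@@@,@,
step 14: @,,,,@
@@,@@,
,@,@@,
,,,,@@
,@,,,,
@@@@,@
step 15: @,,,,@
@,,@@,
@,@@@,
,@,,@@
,@,,,,
@@@@,@
step 16: @,,,,@
@,,@@,
@,@@@,
,@,,@@
,@,,,@
@@@@@,
step 17: ,@,,,@
,,,@@,
@,@@@,
,@,,@@
,@,,,@
@@@@@,
step 18: ,@,,,@
,,,@@,
@,@@,,
,@,@,,
,@,,@@
@@@@@,
step 19: ,@,,,@
,,,@@,
@,@@,,
,@,@,,
,,,,@@
,,,@@,
step 20: ,@,,,@
,,,@@,
@,@@,,
,@,@,,
,,,,@,
,,,@,@
step 21: ,@,,,@
,,,@@,
@,@@,,
,@,@@,
,,,@,@
,,,@@@
step 22: ,@,,,@
,,,@@,
@,@@@,
,@,,,@
,,,@@@
,,,@@@
step 23: ,@,,,@
,,,@@,
@,@@@,
,@,,,@
,,,,@@
,,@,,@
step 24: ,@,,,@
,,,@@,
@,@@@,
,,,,,@
@@@,@@
,@@,,@
step 25: ,@,@,@
,,@,,,
@,@,@,
,,,,,@
@@@,@@
,@@,,@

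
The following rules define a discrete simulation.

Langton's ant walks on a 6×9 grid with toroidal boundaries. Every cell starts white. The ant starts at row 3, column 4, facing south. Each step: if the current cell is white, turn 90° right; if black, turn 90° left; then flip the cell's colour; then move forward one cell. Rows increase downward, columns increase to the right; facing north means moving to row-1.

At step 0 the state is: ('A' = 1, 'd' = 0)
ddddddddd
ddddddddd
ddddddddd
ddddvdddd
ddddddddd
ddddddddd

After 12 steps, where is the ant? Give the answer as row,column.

3,6

k=0  ddddddddd
ddddddddd
ddddddddd
ddddvdddd
ddddddddd
ddddddddd
k=1  ddddddddd
ddddddddd
ddddddddd
ddd<Adddd
ddddddddd
ddddddddd
k=2  ddddddddd
ddddddddd
ddd^ddddd
dddAAdddd
ddddddddd
ddddddddd
k=3  ddddddddd
ddddddddd
dddA>dddd
dddAAdddd
ddddddddd
ddddddddd
k=4  ddddddddd
ddddddddd
dddAAdddd
dddAvdddd
ddddddddd
ddddddddd
k=5  ddddddddd
ddddddddd
dddAAdddd
dddAd>ddd
ddddddddd
ddddddddd
k=6  ddddddddd
ddddddddd
dddAAdddd
dddAdAddd
dddddvddd
ddddddddd
k=7  ddddddddd
ddddddddd
dddAAdddd
dddAdAddd
dddd<Addd
ddddddddd
k=8  ddddddddd
ddddddddd
dddAAdddd
dddA^Addd
ddddAAddd
ddddddddd
k=9  ddddddddd
ddddddddd
dddAAdddd
dddAA>ddd
ddddAAddd
ddddddddd
k=10  ddddddddd
ddddddddd
dddAA^ddd
dddAAdddd
ddddAAddd
ddddddddd
k=11  ddddddddd
ddddddddd
dddAAA>dd
dddAAdddd
ddddAAddd
ddddddddd
k=12  ddddddddd
ddddddddd
dddAAAAdd
dddAAdvdd
ddddAAddd
ddddddddd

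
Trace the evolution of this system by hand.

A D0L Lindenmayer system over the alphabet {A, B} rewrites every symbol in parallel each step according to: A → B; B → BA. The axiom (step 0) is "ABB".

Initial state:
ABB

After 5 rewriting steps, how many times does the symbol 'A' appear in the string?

k=0  ABB
k=1  BBABA
k=2  BABABBAB
k=3  BABBABBABABBA
k=4  BABBABABBABABBABBABAB
k=5  BABBABABBABBABABBABBABABBABABBABBA

13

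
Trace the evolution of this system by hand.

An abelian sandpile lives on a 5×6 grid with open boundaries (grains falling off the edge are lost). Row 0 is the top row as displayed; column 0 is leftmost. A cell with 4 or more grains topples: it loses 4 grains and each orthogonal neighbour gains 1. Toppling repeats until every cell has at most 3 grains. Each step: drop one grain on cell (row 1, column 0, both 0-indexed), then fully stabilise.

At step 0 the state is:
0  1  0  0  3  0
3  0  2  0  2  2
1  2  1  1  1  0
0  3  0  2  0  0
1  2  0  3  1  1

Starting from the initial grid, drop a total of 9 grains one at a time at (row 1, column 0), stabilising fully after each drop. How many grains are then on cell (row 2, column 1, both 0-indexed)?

t=0: 0  1  0  0  3  0
3  0  2  0  2  2
1  2  1  1  1  0
0  3  0  2  0  0
1  2  0  3  1  1
t=1: 1  1  0  0  3  0
0  1  2  0  2  2
2  2  1  1  1  0
0  3  0  2  0  0
1  2  0  3  1  1
t=2: 1  1  0  0  3  0
1  1  2  0  2  2
2  2  1  1  1  0
0  3  0  2  0  0
1  2  0  3  1  1
t=3: 1  1  0  0  3  0
2  1  2  0  2  2
2  2  1  1  1  0
0  3  0  2  0  0
1  2  0  3  1  1
t=4: 1  1  0  0  3  0
3  1  2  0  2  2
2  2  1  1  1  0
0  3  0  2  0  0
1  2  0  3  1  1
t=5: 2  1  0  0  3  0
0  2  2  0  2  2
3  2  1  1  1  0
0  3  0  2  0  0
1  2  0  3  1  1
t=6: 2  1  0  0  3  0
1  2  2  0  2  2
3  2  1  1  1  0
0  3  0  2  0  0
1  2  0  3  1  1
t=7: 2  1  0  0  3  0
2  2  2  0  2  2
3  2  1  1  1  0
0  3  0  2  0  0
1  2  0  3  1  1
t=8: 2  1  0  0  3  0
3  2  2  0  2  2
3  2  1  1  1  0
0  3  0  2  0  0
1  2  0  3  1  1
t=9: 3  1  0  0  3  0
1  3  2  0  2  2
0  3  1  1  1  0
1  3  0  2  0  0
1  2  0  3  1  1

3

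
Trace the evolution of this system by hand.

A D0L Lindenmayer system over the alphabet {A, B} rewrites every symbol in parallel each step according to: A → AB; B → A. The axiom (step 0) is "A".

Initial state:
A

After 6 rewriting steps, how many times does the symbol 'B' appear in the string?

8

k=0  A
k=1  AB
k=2  ABA
k=3  ABAAB
k=4  ABAABABA
k=5  ABAABABAABAAB
k=6  ABAABABAABAABABAABABA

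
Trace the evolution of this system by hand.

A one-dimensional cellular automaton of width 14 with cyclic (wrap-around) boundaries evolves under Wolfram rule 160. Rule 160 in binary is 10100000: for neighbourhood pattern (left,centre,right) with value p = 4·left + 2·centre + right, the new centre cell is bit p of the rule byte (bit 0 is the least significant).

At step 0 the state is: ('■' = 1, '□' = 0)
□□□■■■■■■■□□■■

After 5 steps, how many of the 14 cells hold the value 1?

k=0  □□□■■■■■■■□□■■
k=1  □□□□■■■■■□□□□□
k=2  □□□□□■■■□□□□□□
k=3  □□□□□□■□□□□□□□
k=4  □□□□□□□□□□□□□□
k=5  □□□□□□□□□□□□□□

0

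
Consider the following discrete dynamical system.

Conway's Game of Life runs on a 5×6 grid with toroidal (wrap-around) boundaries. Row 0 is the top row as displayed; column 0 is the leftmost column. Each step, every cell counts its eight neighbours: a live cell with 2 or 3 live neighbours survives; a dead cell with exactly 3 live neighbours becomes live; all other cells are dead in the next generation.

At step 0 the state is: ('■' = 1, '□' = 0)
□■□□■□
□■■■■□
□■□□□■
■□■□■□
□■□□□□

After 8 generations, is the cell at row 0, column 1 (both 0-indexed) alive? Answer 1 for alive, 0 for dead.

0

0) □■□□■□
□■■■■□
□■□□□■
■□■□■□
□■□□□□
1) ■■□□■□
□■□■■■
□□□□□■
■□■□□■
■■■■□■
2) □□□□□□
□■■■□□
□■■■□□
□□■■□□
□□□■□□
3) □□□■□□
□■□■□□
□□□□■□
□■□□■□
□□■■□□
4) □□□■■□
□□■■■□
□□■■■□
□□■□■□
□□■■■□
5) □□□□□■
□□□□□■
□■□□□■
□■□□□■
□□■□□■
6) ■□□□■■
□□□□■■
□□□□■■
□■■□■■
□□□□■■
7) ■□□■□□
□□□■□□
□□□□□□
□□□□□□
□■□□□□
8) □□■□□□
□□□□□□
□□□□□□
□□□□□□
□□□□□□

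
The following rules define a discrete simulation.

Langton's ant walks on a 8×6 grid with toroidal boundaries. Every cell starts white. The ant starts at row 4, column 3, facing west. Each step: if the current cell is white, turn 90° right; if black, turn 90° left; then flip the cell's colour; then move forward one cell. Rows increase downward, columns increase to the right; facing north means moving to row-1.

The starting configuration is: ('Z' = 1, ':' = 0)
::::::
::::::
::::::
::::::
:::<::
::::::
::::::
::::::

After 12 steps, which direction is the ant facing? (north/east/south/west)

west

t=0: ::::::
::::::
::::::
::::::
:::<::
::::::
::::::
::::::
t=1: ::::::
::::::
::::::
:::^::
:::Z::
::::::
::::::
::::::
t=2: ::::::
::::::
::::::
:::Z>:
:::Z::
::::::
::::::
::::::
t=3: ::::::
::::::
::::::
:::ZZ:
:::Zv:
::::::
::::::
::::::
t=4: ::::::
::::::
::::::
:::ZZ:
:::<Z:
::::::
::::::
::::::
t=5: ::::::
::::::
::::::
:::ZZ:
::::Z:
:::v::
::::::
::::::
t=6: ::::::
::::::
::::::
:::ZZ:
::::Z:
::<Z::
::::::
::::::
t=7: ::::::
::::::
::::::
:::ZZ:
::^:Z:
::ZZ::
::::::
::::::
t=8: ::::::
::::::
::::::
:::ZZ:
::Z>Z:
::ZZ::
::::::
::::::
t=9: ::::::
::::::
::::::
:::ZZ:
::ZZZ:
::Zv::
::::::
::::::
t=10: ::::::
::::::
::::::
:::ZZ:
::ZZZ:
::Z:>:
::::::
::::::
t=11: ::::::
::::::
::::::
:::ZZ:
::ZZZ:
::Z:Z:
::::v:
::::::
t=12: ::::::
::::::
::::::
:::ZZ:
::ZZZ:
::Z:Z:
:::<Z:
::::::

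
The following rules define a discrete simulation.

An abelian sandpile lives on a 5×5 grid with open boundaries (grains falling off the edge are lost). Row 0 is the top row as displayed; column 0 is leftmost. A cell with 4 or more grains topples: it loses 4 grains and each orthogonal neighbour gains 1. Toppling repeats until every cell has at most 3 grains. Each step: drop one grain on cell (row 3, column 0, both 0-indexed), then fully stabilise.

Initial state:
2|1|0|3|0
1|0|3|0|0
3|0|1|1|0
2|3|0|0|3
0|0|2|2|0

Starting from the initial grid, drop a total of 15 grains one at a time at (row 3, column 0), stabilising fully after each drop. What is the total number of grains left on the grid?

33

0) 2|1|0|3|0
1|0|3|0|0
3|0|1|1|0
2|3|0|0|3
0|0|2|2|0
1) 2|1|0|3|0
1|0|3|0|0
3|0|1|1|0
3|3|0|0|3
0|0|2|2|0
2) 2|1|0|3|0
2|0|3|0|0
0|2|1|1|0
2|0|1|0|3
1|1|2|2|0
3) 2|1|0|3|0
2|0|3|0|0
0|2|1|1|0
3|0|1|0|3
1|1|2|2|0
4) 2|1|0|3|0
2|0|3|0|0
1|2|1|1|0
0|1|1|0|3
2|1|2|2|0
5) 2|1|0|3|0
2|0|3|0|0
1|2|1|1|0
1|1|1|0|3
2|1|2|2|0
6) 2|1|0|3|0
2|0|3|0|0
1|2|1|1|0
2|1|1|0|3
2|1|2|2|0
7) 2|1|0|3|0
2|0|3|0|0
1|2|1|1|0
3|1|1|0|3
2|1|2|2|0
8) 2|1|0|3|0
2|0|3|0|0
2|2|1|1|0
0|2|1|0|3
3|1|2|2|0
9) 2|1|0|3|0
2|0|3|0|0
2|2|1|1|0
1|2|1|0|3
3|1|2|2|0
10) 2|1|0|3|0
2|0|3|0|0
2|2|1|1|0
2|2|1|0|3
3|1|2|2|0
11) 2|1|0|3|0
2|0|3|0|0
2|2|1|1|0
3|2|1|0|3
3|1|2|2|0
12) 2|1|0|3|0
2|0|3|0|0
3|2|1|1|0
1|3|1|0|3
0|2|2|2|0
13) 2|1|0|3|0
2|0|3|0|0
3|2|1|1|0
2|3|1|0|3
0|2|2|2|0
14) 2|1|0|3|0
2|0|3|0|0
3|2|1|1|0
3|3|1|0|3
0|2|2|2|0
15) 2|1|0|3|0
3|1|3|0|0
1|0|2|1|0
2|1|2|0|3
1|3|2|2|0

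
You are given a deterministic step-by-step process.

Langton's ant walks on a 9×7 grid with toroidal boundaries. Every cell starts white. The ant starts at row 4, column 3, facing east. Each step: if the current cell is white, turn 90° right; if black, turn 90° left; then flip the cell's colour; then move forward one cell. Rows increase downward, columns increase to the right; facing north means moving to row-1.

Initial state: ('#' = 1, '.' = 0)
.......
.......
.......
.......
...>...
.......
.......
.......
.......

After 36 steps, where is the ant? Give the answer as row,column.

t=0: .......
.......
.......
.......
...>...
.......
.......
.......
.......
t=1: .......
.......
.......
.......
...#...
...v...
.......
.......
.......
t=2: .......
.......
.......
.......
...#...
..<#...
.......
.......
.......
t=3: .......
.......
.......
.......
..^#...
..##...
.......
.......
.......
t=4: .......
.......
.......
.......
..#>...
..##...
.......
.......
.......
t=5: .......
.......
.......
...^...
..#....
..##...
.......
.......
.......
t=6: .......
.......
.......
...#>..
..#....
..##...
.......
.......
.......
t=7: .......
.......
.......
...##..
..#.v..
..##...
.......
.......
.......
t=8: .......
.......
.......
...##..
..#<#..
..##...
.......
.......
.......
t=9: .......
.......
.......
...^#..
..###..
..##...
.......
.......
.......
t=10: .......
.......
.......
..<.#..
..###..
..##...
.......
.......
.......
t=11: .......
.......
..^....
..#.#..
..###..
..##...
.......
.......
.......
t=12: .......
.......
..#>...
..#.#..
..###..
..##...
.......
.......
.......
t=13: .......
.......
..##...
..#v#..
..###..
..##...
.......
.......
.......
t=14: .......
.......
..##...
..<##..
..###..
..##...
.......
.......
.......
t=15: .......
.......
..##...
...##..
..v##..
..##...
.......
.......
.......
t=16: .......
.......
..##...
...##..
...>#..
..##...
.......
.......
.......
t=17: .......
.......
..##...
...^#..
....#..
..##...
.......
.......
.......
t=18: .......
.......
..##...
..<.#..
....#..
..##...
.......
.......
.......
t=19: .......
.......
..^#...
..#.#..
....#..
..##...
.......
.......
.......
t=20: .......
.......
.<.#...
..#.#..
....#..
..##...
.......
.......
.......
t=21: .......
.^.....
.#.#...
..#.#..
....#..
..##...
.......
.......
.......
t=22: .......
.#>....
.#.#...
..#.#..
....#..
..##...
.......
.......
.......
t=23: .......
.##....
.#v#...
..#.#..
....#..
..##...
.......
.......
.......
t=24: .......
.##....
.<##...
..#.#..
....#..
..##...
.......
.......
.......
t=25: .......
.##....
..##...
.v#.#..
....#..
..##...
.......
.......
.......
t=26: .......
.##....
..##...
<##.#..
....#..
..##...
.......
.......
.......
t=27: .......
.##....
^.##...
###.#..
....#..
..##...
.......
.......
.......
t=28: .......
.##....
#>##...
###.#..
....#..
..##...
.......
.......
.......
t=29: .......
.##....
####...
#v#.#..
....#..
..##...
.......
.......
.......
t=30: .......
.##....
####...
#.>.#..
....#..
..##...
.......
.......
.......
t=31: .......
.##....
##^#...
#...#..
....#..
..##...
.......
.......
.......
t=32: .......
.##....
#<.#...
#...#..
....#..
..##...
.......
.......
.......
t=33: .......
.##....
#..#...
#v..#..
....#..
..##...
.......
.......
.......
t=34: .......
.##....
#..#...
<#..#..
....#..
..##...
.......
.......
.......
t=35: .......
.##....
#..#...
.#..#..
v...#..
..##...
.......
.......
.......
t=36: .......
.##....
#..#...
.#..#..
#...#.<
..##...
.......
.......
.......

4,6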